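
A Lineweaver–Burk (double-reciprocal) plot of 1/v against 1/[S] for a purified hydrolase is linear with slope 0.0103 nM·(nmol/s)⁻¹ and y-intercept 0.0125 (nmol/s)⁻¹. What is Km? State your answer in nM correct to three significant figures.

0.824 nM

y-intercept = 1/Vmax ⇒ Vmax = 80.0 nmol/s; slope = Km/Vmax ⇒ Km = slope × Vmax.
Km = 0.0103 × 80.0 = 0.824 nM.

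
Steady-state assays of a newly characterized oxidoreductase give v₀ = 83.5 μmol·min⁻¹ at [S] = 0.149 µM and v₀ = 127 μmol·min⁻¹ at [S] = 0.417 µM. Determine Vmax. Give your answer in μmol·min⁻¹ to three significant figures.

179 μmol·min⁻¹

From v = Vmax[S]/(Km+[S]), each point gives Vmax = v(Km+[S])/[S].
Equating: 83.5(Km+0.149)/0.149 = 127(Km+0.417)/0.417.
560.4·Km + 83.5 = 304.6·Km + 127, so (560.4 − 304.6)·Km = 127 − 83.5.
Km = 43.50/255.8 = 0.170 µM; then Vmax = 83.5(0.170+0.149)/0.149 = 179 μmol·min⁻¹.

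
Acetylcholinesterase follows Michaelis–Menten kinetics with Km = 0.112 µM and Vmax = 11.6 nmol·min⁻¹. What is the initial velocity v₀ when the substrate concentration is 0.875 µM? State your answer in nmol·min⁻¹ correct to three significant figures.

v = Vmax·[S]/(Km + [S]) = 11.6 × 0.875 / (0.112 + 0.875)
  = 10.15 / 0.9870 = 10.3 nmol·min⁻¹.

10.3 nmol·min⁻¹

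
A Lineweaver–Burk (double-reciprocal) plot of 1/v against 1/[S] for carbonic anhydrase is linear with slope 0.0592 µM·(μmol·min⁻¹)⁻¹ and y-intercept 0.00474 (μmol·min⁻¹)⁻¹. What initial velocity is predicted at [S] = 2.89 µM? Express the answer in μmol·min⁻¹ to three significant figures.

The y-intercept is 1/Vmax, so Vmax = 1/0.00474 = 211 μmol·min⁻¹.
The slope is Km/Vmax, so Km = 0.0592 × 211 = 12.5 µM.
Then v = 211 × 2.89/(12.5 + 2.89) = 39.6 μmol·min⁻¹.

39.6 μmol·min⁻¹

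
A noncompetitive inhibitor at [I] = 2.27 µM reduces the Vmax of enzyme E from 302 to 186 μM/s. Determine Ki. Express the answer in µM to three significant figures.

Noncompetitive: Vmax,app = Vmax/α with α = 1 + [I]/Ki.
α = Vmax/Vmax,app = 302/186 = 1.624.
Ki = [I]/(α − 1) = 2.27/0.6237 = 3.64 µM.

3.64 µM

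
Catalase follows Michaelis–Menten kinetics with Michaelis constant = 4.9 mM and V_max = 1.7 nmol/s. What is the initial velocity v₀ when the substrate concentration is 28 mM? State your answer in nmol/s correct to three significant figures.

v = Vmax·[S]/(Km + [S]) = 1.7 × 28 / (4.9 + 28)
  = 47.60 / 32.90 = 1.45 nmol/s.

1.45 nmol/s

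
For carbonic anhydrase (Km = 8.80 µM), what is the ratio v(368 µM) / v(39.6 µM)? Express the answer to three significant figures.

Since Vmax cancels, v₂/v₁ = [S]₂(Km+[S]₁) / [S]₁(Km+[S]₂).
= 368×(8.80+39.6) / (39.6×(8.80+368)) = 17810/14920 = 1.19.

1.19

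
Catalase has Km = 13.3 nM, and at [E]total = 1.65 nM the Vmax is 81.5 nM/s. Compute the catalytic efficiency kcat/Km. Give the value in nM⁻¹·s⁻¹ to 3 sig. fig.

kcat = Vmax/[E]total = 81.5/1.65 = 49.4 s⁻¹.
kcat/Km = 49.4/13.3 = 3.71 nM⁻¹·s⁻¹.

3.71 nM⁻¹·s⁻¹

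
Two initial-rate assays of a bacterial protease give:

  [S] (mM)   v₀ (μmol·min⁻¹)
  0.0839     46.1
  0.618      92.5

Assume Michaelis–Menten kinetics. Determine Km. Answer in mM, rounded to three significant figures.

0.116 mM

In reciprocal form, 1/v = (Km/Vmax)·(1/[S]) + 1/Vmax. The two points give (1/[S], 1/v) = (11.92, 0.02169) and (1.618, 0.01081).
Slope = (0.02169 − 0.01081)/(11.92 − 1.618) = 0.001056; intercept = 0.02169 − 0.001056×11.92 = 0.009102.
Vmax = 1/intercept = 110 μmol·min⁻¹; Km = slope × Vmax = 0.001056 × 110 = 0.116 mM.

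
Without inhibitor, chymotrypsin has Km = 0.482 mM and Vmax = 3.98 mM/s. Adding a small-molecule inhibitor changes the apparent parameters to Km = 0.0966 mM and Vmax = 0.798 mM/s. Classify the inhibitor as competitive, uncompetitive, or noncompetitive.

uncompetitive

Both Km and Vmax decrease by the same factor (~4.99-fold) — characteristic of uncompetitive inhibition.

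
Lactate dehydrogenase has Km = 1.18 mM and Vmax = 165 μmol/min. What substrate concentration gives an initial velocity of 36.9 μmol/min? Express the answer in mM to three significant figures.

0.340 mM

Rearranging v = Vmax[S]/(Km+[S]) gives [S] = Km·v/(Vmax − v).
[S] = 1.18 × 36.9 / (165 − 36.9) = 43.54/128.1 = 0.340 mM.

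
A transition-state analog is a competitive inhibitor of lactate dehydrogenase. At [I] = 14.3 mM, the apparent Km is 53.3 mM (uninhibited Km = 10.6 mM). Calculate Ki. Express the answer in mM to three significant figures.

3.55 mM

Competitive: Km,app = α·Km with α = 1 + [I]/Ki.
α = Km,app/Km = 53.3/10.6 = 5.028.
Ki = [I]/(α − 1) = 14.3/4.028 = 3.55 mM.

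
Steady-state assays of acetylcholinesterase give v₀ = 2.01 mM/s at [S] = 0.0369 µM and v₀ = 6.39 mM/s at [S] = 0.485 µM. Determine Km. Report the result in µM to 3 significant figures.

From v = Vmax[S]/(Km+[S]), each point gives Vmax = v(Km+[S])/[S].
Equating: 2.01(Km+0.0369)/0.0369 = 6.39(Km+0.485)/0.485.
54.47·Km + 2.01 = 13.18·Km + 6.39, so (54.47 − 13.18)·Km = 6.39 − 2.01.
Km = 4.380/41.30 = 0.106 µM; then Vmax = 2.01(0.106+0.0369)/0.0369 = 7.79 mM/s.

0.106 µM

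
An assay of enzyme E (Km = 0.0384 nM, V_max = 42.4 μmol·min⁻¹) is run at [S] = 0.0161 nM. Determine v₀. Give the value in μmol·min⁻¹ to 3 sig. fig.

12.5 μmol·min⁻¹

v = Vmax·[S]/(Km + [S]) = 42.4 × 0.0161 / (0.0384 + 0.0161)
  = 0.6826 / 0.05450 = 12.5 μmol·min⁻¹.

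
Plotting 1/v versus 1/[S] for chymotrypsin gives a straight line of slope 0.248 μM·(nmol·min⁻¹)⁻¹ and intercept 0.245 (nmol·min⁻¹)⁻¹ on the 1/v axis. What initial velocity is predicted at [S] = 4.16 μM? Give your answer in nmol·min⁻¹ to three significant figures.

The y-intercept is 1/Vmax, so Vmax = 1/0.245 = 4.08 nmol·min⁻¹.
The slope is Km/Vmax, so Km = 0.248 × 4.08 = 1.01 μM.
Then v = 4.08 × 4.16/(1.01 + 4.16) = 3.28 nmol·min⁻¹.

3.28 nmol·min⁻¹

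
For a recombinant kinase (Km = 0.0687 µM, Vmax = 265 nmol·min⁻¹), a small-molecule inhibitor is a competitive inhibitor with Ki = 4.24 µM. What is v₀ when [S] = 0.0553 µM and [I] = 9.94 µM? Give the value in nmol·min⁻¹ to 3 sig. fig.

51.4 nmol·min⁻¹

α = 1 + [I]/Ki = 1 + 9.94/4.24 = 3.344.
For a competitive inhibitor, Vmax is unchanged and the apparent Km becomes α·Km: Km,app = 0.230 µM, Vmax,app = 265 nmol·min⁻¹.
v = Vmax,app·[S]/(Km,app + [S]) = 265 × 0.0553/(0.230 + 0.0553) = 51.4 nmol·min⁻¹.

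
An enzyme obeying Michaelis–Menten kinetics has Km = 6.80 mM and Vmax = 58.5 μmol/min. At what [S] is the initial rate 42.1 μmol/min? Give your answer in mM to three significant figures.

The required fractional saturation is v/Vmax = 42.1/58.5 = 0.7197.
Then [S]/(Km+[S]) = 0.7197 ⇒ [S] = 6.80 × 0.7197/(1 − 0.7197) = 17.5 mM.

17.5 mM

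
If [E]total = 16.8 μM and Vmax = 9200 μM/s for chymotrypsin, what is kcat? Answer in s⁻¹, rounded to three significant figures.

548 s⁻¹

kcat = Vmax/[E]total = 9200 μM/s / 16.8 μM = 548 s⁻¹.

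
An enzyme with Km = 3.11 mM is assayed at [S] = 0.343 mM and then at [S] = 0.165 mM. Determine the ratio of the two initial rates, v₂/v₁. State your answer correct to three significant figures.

0.507

The fractional saturations are [S]/(Km+[S]) = 0.343/3.453 = 0.09933 and 0.165/3.275 = 0.05038.
v₂/v₁ is just their ratio: 0.05038/0.09933 = 0.507.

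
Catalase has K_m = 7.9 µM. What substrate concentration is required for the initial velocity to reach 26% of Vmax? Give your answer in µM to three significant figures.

2.78 µM

v/Vmax = [S]/(Km+[S]) = 0.26, so [S] = Km·0.26/(1 − 0.26) = 7.9 × 0.3514.
[S] = 2.78 µM.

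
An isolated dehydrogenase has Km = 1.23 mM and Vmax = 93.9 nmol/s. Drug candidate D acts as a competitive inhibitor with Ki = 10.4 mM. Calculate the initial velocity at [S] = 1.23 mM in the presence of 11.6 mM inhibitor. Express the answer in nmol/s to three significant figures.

30.1 nmol/s

With α = 1 + [I]/Ki = 1 + 11.6/10.4 = 2.115, the competitive rate law is v = Vmax[S] / (αKm + [S]).
v = 93.9×1.23 / (2.115×1.23 + 1.23) = 115.5/3.832 = 30.1 nmol/s.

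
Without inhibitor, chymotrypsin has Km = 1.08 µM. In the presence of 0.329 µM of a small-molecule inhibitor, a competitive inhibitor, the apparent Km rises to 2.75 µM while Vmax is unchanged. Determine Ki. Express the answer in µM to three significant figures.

0.213 µM

Competitive: Km,app = α·Km with α = 1 + [I]/Ki.
α = Km,app/Km = 2.75/1.08 = 2.546.
Ki = [I]/(α − 1) = 0.329/1.546 = 0.213 µM.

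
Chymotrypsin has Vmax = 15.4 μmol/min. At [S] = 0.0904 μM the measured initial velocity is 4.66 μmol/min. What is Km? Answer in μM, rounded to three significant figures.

From v = Vmax[S]/(Km+[S]), Km = [S](Vmax − v)/v.
Km = 0.0904 × (15.4 − 4.66) / 4.66 = 0.9709/4.66 = 0.208 μM.

0.208 μM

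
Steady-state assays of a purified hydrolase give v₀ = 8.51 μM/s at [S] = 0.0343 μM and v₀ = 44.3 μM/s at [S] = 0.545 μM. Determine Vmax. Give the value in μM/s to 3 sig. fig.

61.7 μM/s

In reciprocal form, 1/v = (Km/Vmax)·(1/[S]) + 1/Vmax. The two points give (1/[S], 1/v) = (29.15, 0.1175) and (1.835, 0.02257).
Slope = (0.1175 − 0.02257)/(29.15 − 1.835) = 0.003475; intercept = 0.1175 − 0.003475×29.15 = 0.01620.
Vmax = 1/intercept = 61.7 μM/s; Km = slope × Vmax = 0.003475 × 61.7 = 0.215 μM.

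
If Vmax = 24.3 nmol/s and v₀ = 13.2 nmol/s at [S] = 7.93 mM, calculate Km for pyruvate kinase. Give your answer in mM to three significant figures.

6.67 mM

From v = Vmax[S]/(Km+[S]), Km = [S](Vmax − v)/v.
Km = 7.93 × (24.3 − 13.2) / 13.2 = 88.02/13.2 = 6.67 mM.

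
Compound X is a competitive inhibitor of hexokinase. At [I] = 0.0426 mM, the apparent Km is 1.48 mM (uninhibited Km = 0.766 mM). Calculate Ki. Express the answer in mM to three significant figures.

Competitive: Km,app = α·Km with α = 1 + [I]/Ki.
α = Km,app/Km = 1.48/0.766 = 1.932.
Ki = [I]/(α − 1) = 0.0426/0.9321 = 0.0457 mM.

0.0457 mM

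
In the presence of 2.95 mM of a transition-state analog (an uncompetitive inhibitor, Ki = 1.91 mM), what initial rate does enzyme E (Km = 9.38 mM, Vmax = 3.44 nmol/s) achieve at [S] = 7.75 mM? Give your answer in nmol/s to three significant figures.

0.916 nmol/s

With α = 1 + [I]/Ki = 1 + 2.95/1.91 = 2.545, the uncompetitive rate law is v = (Vmax/α)·[S] / (Km/α + [S]).
v = (3.44/2.545)×7.75 / (9.38/2.545 + 7.75) = 10.48/11.44 = 0.916 nmol/s.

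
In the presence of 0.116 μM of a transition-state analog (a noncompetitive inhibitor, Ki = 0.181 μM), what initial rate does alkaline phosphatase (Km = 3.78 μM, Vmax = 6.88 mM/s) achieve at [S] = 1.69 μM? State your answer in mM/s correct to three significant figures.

1.30 mM/s

α = 1 + [I]/Ki = 1 + 0.116/0.181 = 1.641.
For a noncompetitive inhibitor, Vmax is reduced to Vmax/α while Km is unchanged: Km,app = 3.78 μM, Vmax,app = 4.19 mM/s.
v = Vmax,app·[S]/(Km,app + [S]) = 4.19 × 1.69/(3.78 + 1.69) = 1.30 mM/s.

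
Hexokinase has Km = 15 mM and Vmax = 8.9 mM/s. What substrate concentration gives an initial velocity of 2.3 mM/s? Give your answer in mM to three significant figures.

Rearranging v = Vmax[S]/(Km+[S]) gives [S] = Km·v/(Vmax − v).
[S] = 15 × 2.3 / (8.9 − 2.3) = 34.50/6.600 = 5.23 mM.

5.23 mM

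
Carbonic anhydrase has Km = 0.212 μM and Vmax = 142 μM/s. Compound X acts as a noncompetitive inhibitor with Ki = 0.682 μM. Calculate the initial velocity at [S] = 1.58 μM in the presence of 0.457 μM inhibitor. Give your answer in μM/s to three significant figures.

75.0 μM/s

With α = 1 + [I]/Ki = 1 + 0.457/0.682 = 1.670, the noncompetitive rate law is v = (Vmax/α)·[S] / (Km + [S]).
v = (142/1.670)×1.58 / (0.212 + 1.58) = 134.3/1.792 = 75.0 μM/s.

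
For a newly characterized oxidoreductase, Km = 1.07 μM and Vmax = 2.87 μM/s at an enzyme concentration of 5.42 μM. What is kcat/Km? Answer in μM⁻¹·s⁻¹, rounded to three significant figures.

kcat = Vmax/[E]total = 2.87/5.42 = 0.530 s⁻¹.
kcat/Km = 0.530/1.07 = 0.495 μM⁻¹·s⁻¹.

0.495 μM⁻¹·s⁻¹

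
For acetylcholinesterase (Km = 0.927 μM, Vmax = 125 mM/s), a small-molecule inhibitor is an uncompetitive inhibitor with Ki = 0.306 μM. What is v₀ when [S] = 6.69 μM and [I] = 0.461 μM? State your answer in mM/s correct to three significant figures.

With α = 1 + [I]/Ki = 1 + 0.461/0.306 = 2.507, the uncompetitive rate law is v = (Vmax/α)·[S] / (Km/α + [S]).
v = (125/2.507)×6.69 / (0.927/2.507 + 6.69) = 333.6/7.060 = 47.3 mM/s.

47.3 mM/s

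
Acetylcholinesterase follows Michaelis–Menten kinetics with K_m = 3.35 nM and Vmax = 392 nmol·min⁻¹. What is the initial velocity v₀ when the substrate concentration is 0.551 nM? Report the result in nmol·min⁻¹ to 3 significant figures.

[S]/(Km+[S]) = 0.551/3.901 = 0.1412, the fractional saturation.
v = 0.1412 × Vmax = 0.1412 × 392 = 55.4 nmol·min⁻¹.

55.4 nmol·min⁻¹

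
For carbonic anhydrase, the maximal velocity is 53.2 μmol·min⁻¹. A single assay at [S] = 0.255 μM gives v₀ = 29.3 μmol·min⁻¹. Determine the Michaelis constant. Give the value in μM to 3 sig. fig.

v/Vmax = 29.3/53.2 = 0.5508 = [S]/(Km+[S]).
So Km + [S] = [S]/0.5508 = 0.4630 μM, giving Km = 0.4630 − 0.255 = 0.208 μM.

0.208 μM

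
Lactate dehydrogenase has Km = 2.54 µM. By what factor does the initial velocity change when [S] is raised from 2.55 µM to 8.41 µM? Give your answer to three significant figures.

Since Vmax cancels, v₂/v₁ = [S]₂(Km+[S]₁) / [S]₁(Km+[S]₂).
= 8.41×(2.54+2.55) / (2.55×(2.54+8.41)) = 42.81/27.92 = 1.53.

1.53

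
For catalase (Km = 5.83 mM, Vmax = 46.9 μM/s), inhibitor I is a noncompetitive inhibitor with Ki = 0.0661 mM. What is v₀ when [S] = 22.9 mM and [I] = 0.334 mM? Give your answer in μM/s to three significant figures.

α = 1 + [I]/Ki = 1 + 0.334/0.0661 = 6.053.
For a noncompetitive inhibitor, Vmax is reduced to Vmax/α while Km is unchanged: Km,app = 5.83 mM, Vmax,app = 7.75 μM/s.
v = Vmax,app·[S]/(Km,app + [S]) = 7.75 × 22.9/(5.83 + 22.9) = 6.18 μM/s.

6.18 μM/s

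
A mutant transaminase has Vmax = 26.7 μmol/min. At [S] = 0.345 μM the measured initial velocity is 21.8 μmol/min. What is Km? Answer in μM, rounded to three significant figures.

v/Vmax = 21.8/26.7 = 0.8165 = [S]/(Km+[S]).
So Km + [S] = [S]/0.8165 = 0.4225 μM, giving Km = 0.4225 − 0.345 = 0.0775 μM.

0.0775 μM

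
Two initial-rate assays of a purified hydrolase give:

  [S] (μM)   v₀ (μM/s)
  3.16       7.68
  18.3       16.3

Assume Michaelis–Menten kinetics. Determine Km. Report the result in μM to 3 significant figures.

In reciprocal form, 1/v = (Km/Vmax)·(1/[S]) + 1/Vmax. The two points give (1/[S], 1/v) = (0.3165, 0.1302) and (0.05464, 0.06135).
Slope = (0.1302 − 0.06135)/(0.3165 − 0.05464) = 0.2630; intercept = 0.1302 − 0.2630×0.3165 = 0.04698.
Vmax = 1/intercept = 21.3 μM/s; Km = slope × Vmax = 0.2630 × 21.3 = 5.60 μM.

5.60 μM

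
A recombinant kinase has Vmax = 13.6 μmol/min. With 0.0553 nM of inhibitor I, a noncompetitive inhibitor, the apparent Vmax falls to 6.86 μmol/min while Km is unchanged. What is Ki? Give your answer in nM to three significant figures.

Noncompetitive: Vmax,app = Vmax/α with α = 1 + [I]/Ki.
α = Vmax/Vmax,app = 13.6/6.86 = 1.983.
Since α = 1 + [I]/Ki, [I]/Ki = 1.983 − 1 = 0.9825 and Ki = 0.0553/0.9825 = 0.0563 nM.

0.0563 nM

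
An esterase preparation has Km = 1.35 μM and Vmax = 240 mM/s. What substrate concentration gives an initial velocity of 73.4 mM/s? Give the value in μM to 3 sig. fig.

The required fractional saturation is v/Vmax = 73.4/240 = 0.3058.
Then [S]/(Km+[S]) = 0.3058 ⇒ [S] = 1.35 × 0.3058/(1 − 0.3058) = 0.595 μM.

0.595 μM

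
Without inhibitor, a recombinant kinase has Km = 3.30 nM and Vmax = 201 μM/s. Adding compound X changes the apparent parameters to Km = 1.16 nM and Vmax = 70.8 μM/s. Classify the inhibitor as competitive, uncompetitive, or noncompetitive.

Both Km and Vmax decrease by the same factor (~2.84-fold) — characteristic of uncompetitive inhibition.

uncompetitive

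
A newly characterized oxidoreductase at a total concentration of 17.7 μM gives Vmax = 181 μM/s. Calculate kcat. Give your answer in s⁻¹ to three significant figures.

10.2 s⁻¹

kcat = Vmax/[E]total = 181 μM/s / 17.7 μM = 10.2 s⁻¹.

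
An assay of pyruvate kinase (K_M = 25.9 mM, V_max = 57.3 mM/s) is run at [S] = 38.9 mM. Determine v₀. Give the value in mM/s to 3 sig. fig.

v = Vmax·[S]/(Km + [S]) = 57.3 × 38.9 / (25.9 + 38.9)
  = 2229 / 64.80 = 34.4 mM/s.

34.4 mM/s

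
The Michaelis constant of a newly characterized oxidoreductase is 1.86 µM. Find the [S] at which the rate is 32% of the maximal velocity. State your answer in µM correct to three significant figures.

v/Vmax = [S]/(Km+[S]) = 0.32, so [S] = Km·0.32/(1 − 0.32) = 1.86 × 0.4706.
[S] = 0.875 µM.

0.875 µM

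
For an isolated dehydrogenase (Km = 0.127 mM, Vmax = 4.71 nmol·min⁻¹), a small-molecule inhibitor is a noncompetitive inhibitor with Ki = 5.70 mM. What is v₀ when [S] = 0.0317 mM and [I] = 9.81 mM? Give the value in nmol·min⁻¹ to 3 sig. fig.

With α = 1 + [I]/Ki = 1 + 9.81/5.70 = 2.721, the noncompetitive rate law is v = (Vmax/α)·[S] / (Km + [S]).
v = (4.71/2.721)×0.0317 / (0.127 + 0.0317) = 0.05487/0.1587 = 0.346 nmol·min⁻¹.

0.346 nmol·min⁻¹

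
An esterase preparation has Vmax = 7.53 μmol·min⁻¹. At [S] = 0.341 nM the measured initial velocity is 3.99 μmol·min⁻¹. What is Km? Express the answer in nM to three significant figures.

0.303 nM

v/Vmax = 3.99/7.53 = 0.5299 = [S]/(Km+[S]).
So Km + [S] = [S]/0.5299 = 0.6435 nM, giving Km = 0.6435 − 0.341 = 0.303 nM.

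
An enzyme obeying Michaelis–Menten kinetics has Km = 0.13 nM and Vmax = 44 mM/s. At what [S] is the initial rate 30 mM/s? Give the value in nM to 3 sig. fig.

The required fractional saturation is v/Vmax = 30/44 = 0.6818.
Then [S]/(Km+[S]) = 0.6818 ⇒ [S] = 0.13 × 0.6818/(1 − 0.6818) = 0.279 nM.

0.279 nM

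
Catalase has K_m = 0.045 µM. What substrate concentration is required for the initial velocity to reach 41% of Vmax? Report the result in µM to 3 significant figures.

0.0313 µM

v/Vmax = [S]/(Km+[S]) = 0.41, so [S] = Km·0.41/(1 − 0.41) = 0.045 × 0.6949.
[S] = 0.0313 µM.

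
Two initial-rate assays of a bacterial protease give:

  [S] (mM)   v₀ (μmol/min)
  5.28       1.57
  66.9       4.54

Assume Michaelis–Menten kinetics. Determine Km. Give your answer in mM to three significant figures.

From v = Vmax[S]/(Km+[S]), each point gives Vmax = v(Km+[S])/[S].
Equating: 1.57(Km+5.28)/5.28 = 4.54(Km+66.9)/66.9.
0.2973·Km + 1.57 = 0.06786·Km + 4.54, so (0.2973 − 0.06786)·Km = 4.54 − 1.57.
Km = 2.970/0.2295 = 12.9 mM; then Vmax = 1.57(12.9+5.28)/5.28 = 5.42 μmol/min.

12.9 mM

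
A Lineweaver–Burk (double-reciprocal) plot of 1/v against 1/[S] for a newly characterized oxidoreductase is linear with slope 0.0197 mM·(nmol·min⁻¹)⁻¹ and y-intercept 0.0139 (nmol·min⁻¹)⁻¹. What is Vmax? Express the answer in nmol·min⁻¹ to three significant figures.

The y-intercept of a Lineweaver–Burk plot equals 1/Vmax, so Vmax = 1/0.0139 = 71.9 nmol·min⁻¹.

71.9 nmol·min⁻¹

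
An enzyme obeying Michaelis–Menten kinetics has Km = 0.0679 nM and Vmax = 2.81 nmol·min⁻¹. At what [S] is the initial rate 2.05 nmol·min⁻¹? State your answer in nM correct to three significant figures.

0.183 nM

The required fractional saturation is v/Vmax = 2.05/2.81 = 0.7295.
Then [S]/(Km+[S]) = 0.7295 ⇒ [S] = 0.0679 × 0.7295/(1 − 0.7295) = 0.183 nM.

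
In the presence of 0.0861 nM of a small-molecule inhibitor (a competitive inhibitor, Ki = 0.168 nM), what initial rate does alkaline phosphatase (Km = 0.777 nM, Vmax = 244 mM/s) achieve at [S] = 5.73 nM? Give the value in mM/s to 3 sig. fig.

202 mM/s

α = 1 + [I]/Ki = 1 + 0.0861/0.168 = 1.512.
For a competitive inhibitor, Vmax is unchanged and the apparent Km becomes α·Km: Km,app = 1.18 nM, Vmax,app = 244 mM/s.
v = Vmax,app·[S]/(Km,app + [S]) = 244 × 5.73/(1.18 + 5.73) = 202 mM/s.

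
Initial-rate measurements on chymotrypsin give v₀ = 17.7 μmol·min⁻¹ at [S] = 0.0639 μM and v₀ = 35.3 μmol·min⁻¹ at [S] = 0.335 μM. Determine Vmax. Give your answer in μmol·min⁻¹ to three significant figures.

From v = Vmax[S]/(Km+[S]), each point gives Vmax = v(Km+[S])/[S].
Equating: 17.7(Km+0.0639)/0.0639 = 35.3(Km+0.335)/0.335.
277.0·Km + 17.7 = 105.4·Km + 35.3, so (277.0 − 105.4)·Km = 35.3 − 17.7.
Km = 17.60/171.6 = 0.103 μM; then Vmax = 17.7(0.103+0.0639)/0.0639 = 46.1 μmol·min⁻¹.

46.1 μmol·min⁻¹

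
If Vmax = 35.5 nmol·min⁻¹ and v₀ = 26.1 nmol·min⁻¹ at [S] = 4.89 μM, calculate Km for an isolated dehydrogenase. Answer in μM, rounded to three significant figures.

1.76 μM

v/Vmax = 26.1/35.5 = 0.7352 = [S]/(Km+[S]).
So Km + [S] = [S]/0.7352 = 6.651 μM, giving Km = 6.651 − 4.89 = 1.76 μM.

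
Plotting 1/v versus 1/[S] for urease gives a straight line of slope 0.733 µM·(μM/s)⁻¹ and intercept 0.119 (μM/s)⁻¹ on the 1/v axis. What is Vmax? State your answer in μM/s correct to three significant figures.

8.40 μM/s

The y-intercept of a Lineweaver–Burk plot equals 1/Vmax, so Vmax = 1/0.119 = 8.40 μM/s.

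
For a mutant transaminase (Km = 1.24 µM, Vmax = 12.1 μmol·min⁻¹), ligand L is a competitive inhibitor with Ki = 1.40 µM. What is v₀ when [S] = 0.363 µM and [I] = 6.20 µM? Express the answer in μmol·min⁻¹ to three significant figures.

0.619 μmol·min⁻¹

α = 1 + [I]/Ki = 1 + 6.20/1.40 = 5.429.
For a competitive inhibitor, Vmax is unchanged and the apparent Km becomes α·Km: Km,app = 6.73 µM, Vmax,app = 12.1 μmol·min⁻¹.
v = Vmax,app·[S]/(Km,app + [S]) = 12.1 × 0.363/(6.73 + 0.363) = 0.619 μmol·min⁻¹.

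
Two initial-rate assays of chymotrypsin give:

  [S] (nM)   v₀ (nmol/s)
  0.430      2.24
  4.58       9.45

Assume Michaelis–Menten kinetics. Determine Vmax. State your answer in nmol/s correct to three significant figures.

In reciprocal form, 1/v = (Km/Vmax)·(1/[S]) + 1/Vmax. The two points give (1/[S], 1/v) = (2.326, 0.4464) and (0.2183, 0.1058).
Slope = (0.4464 − 0.1058)/(2.326 − 0.2183) = 0.1616; intercept = 0.4464 − 0.1616×2.326 = 0.07053.
Vmax = 1/intercept = 14.2 nmol/s; Km = slope × Vmax = 0.1616 × 14.2 = 2.29 nM.

14.2 nmol/s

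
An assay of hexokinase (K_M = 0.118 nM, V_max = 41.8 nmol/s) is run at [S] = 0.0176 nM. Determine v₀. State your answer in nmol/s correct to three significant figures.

5.43 nmol/s

[S]/(Km+[S]) = 0.0176/0.1356 = 0.1298, the fractional saturation.
v = 0.1298 × Vmax = 0.1298 × 41.8 = 5.43 nmol/s.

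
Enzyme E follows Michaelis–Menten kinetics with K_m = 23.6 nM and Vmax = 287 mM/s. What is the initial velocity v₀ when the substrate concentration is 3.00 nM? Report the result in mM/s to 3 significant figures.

v = Vmax·[S]/(Km + [S]) = 287 × 3.00 / (23.6 + 3.00)
  = 861.0 / 26.60 = 32.4 mM/s.

32.4 mM/s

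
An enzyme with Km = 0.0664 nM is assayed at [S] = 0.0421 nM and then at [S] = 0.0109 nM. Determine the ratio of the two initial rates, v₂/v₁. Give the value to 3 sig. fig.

The fractional saturations are [S]/(Km+[S]) = 0.0421/0.1085 = 0.3880 and 0.0109/0.07730 = 0.1410.
v₂/v₁ is just their ratio: 0.1410/0.3880 = 0.363.

0.363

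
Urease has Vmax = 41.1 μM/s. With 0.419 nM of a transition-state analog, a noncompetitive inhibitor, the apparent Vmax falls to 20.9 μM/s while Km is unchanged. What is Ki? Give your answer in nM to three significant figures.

Noncompetitive: Vmax,app = Vmax/α with α = 1 + [I]/Ki.
α = Vmax/Vmax,app = 41.1/20.9 = 1.967.
Since α = 1 + [I]/Ki, [I]/Ki = 1.967 − 1 = 0.9665 and Ki = 0.419/0.9665 = 0.434 nM.

0.434 nM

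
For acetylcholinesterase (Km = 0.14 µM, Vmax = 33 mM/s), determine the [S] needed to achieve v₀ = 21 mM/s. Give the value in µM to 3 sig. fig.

0.245 µM

Rearranging v = Vmax[S]/(Km+[S]) gives [S] = Km·v/(Vmax − v).
[S] = 0.14 × 21 / (33 − 21) = 2.940/12.00 = 0.245 µM.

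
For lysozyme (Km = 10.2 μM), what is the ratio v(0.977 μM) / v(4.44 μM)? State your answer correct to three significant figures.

Since Vmax cancels, v₂/v₁ = [S]₂(Km+[S]₁) / [S]₁(Km+[S]₂).
= 0.977×(10.2+4.44) / (4.44×(10.2+0.977)) = 14.30/49.63 = 0.288.

0.288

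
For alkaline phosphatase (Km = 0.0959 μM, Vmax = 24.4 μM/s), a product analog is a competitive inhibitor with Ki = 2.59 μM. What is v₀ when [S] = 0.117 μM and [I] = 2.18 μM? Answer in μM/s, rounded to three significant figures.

9.72 μM/s

α = 1 + [I]/Ki = 1 + 2.18/2.59 = 1.842.
For a competitive inhibitor, Vmax is unchanged and the apparent Km becomes α·Km: Km,app = 0.177 μM, Vmax,app = 24.4 μM/s.
v = Vmax,app·[S]/(Km,app + [S]) = 24.4 × 0.117/(0.177 + 0.117) = 9.72 μM/s.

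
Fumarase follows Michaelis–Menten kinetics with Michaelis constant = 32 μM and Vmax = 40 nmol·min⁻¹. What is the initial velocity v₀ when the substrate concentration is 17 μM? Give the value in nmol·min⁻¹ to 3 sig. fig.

13.9 nmol·min⁻¹

v = Vmax·[S]/(Km + [S]) = 40 × 17 / (32 + 17)
  = 680.0 / 49.00 = 13.9 nmol·min⁻¹.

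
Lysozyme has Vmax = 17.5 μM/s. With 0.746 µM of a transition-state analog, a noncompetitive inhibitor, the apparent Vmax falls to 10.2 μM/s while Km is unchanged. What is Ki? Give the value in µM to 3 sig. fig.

1.04 µM

Noncompetitive: Vmax,app = Vmax/α with α = 1 + [I]/Ki.
α = Vmax/Vmax,app = 17.5/10.2 = 1.716.
Since α = 1 + [I]/Ki, [I]/Ki = 1.716 − 1 = 0.7157 and Ki = 0.746/0.7157 = 1.04 µM.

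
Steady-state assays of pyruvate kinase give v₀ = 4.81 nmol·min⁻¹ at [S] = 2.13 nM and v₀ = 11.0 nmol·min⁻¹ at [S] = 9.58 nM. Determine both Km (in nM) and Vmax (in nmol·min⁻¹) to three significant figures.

From v = Vmax[S]/(Km+[S]), each point gives Vmax = v(Km+[S])/[S].
Equating: 4.81(Km+2.13)/2.13 = 11.0(Km+9.58)/9.58.
2.258·Km + 4.81 = 1.148·Km + 11.0, so (2.258 − 1.148)·Km = 11.0 − 4.81.
Km = 6.190/1.110 = 5.58 nM; then Vmax = 4.81(5.58+2.13)/2.13 = 17.4 nmol·min⁻¹.

Km = 5.58 nM; Vmax = 17.4 nmol·min⁻¹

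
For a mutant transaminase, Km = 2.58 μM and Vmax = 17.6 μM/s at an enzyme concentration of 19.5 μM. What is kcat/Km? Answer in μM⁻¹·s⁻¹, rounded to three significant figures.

kcat = Vmax/[E]total = 17.6/19.5 = 0.903 s⁻¹.
kcat/Km = 0.903/2.58 = 0.350 μM⁻¹·s⁻¹.

0.350 μM⁻¹·s⁻¹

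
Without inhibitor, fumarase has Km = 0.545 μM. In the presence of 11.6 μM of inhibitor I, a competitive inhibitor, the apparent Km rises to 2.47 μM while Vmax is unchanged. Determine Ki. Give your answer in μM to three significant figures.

3.28 μM

Competitive: Km,app = α·Km with α = 1 + [I]/Ki.
α = Km,app/Km = 2.47/0.545 = 4.532.
Since α = 1 + [I]/Ki, [I]/Ki = 4.532 − 1 = 3.532 and Ki = 11.6/3.532 = 3.28 μM.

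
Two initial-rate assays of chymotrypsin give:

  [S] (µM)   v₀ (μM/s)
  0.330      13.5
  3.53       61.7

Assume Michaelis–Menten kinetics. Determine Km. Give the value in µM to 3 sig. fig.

From v = Vmax[S]/(Km+[S]), each point gives Vmax = v(Km+[S])/[S].
Equating: 13.5(Km+0.330)/0.330 = 61.7(Km+3.53)/3.53.
40.91·Km + 13.5 = 17.48·Km + 61.7, so (40.91 − 17.48)·Km = 61.7 − 13.5.
Km = 48.20/23.43 = 2.06 µM; then Vmax = 13.5(2.06+0.330)/0.330 = 97.7 μM/s.

2.06 µM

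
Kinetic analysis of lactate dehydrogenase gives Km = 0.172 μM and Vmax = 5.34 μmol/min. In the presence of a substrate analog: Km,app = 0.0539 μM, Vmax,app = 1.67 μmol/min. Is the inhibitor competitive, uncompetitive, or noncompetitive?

Both Km and Vmax decrease by the same factor (~3.19-fold) — characteristic of uncompetitive inhibition.

uncompetitive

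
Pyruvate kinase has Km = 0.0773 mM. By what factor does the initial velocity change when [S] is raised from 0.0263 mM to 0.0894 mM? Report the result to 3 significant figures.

Since Vmax cancels, v₂/v₁ = [S]₂(Km+[S]₁) / [S]₁(Km+[S]₂).
= 0.0894×(0.0773+0.0263) / (0.0263×(0.0773+0.0894)) = 0.009262/0.004384 = 2.11.

2.11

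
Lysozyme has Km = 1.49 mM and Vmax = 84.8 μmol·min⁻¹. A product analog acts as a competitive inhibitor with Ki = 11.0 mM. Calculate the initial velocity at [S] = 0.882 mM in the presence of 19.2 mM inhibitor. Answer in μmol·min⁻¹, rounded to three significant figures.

15.0 μmol·min⁻¹

With α = 1 + [I]/Ki = 1 + 19.2/11.0 = 2.745, the competitive rate law is v = Vmax[S] / (αKm + [S]).
v = 84.8×0.882 / (2.745×1.49 + 0.882) = 74.79/4.973 = 15.0 μmol·min⁻¹.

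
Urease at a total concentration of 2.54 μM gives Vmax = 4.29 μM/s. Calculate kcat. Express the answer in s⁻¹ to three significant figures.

kcat = Vmax/[E]total = 4.29 μM/s / 2.54 μM = 1.69 s⁻¹.

1.69 s⁻¹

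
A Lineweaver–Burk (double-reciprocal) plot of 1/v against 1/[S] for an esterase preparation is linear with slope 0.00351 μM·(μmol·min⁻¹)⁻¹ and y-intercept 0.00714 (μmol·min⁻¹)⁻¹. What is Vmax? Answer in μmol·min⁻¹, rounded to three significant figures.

140 μmol·min⁻¹

The y-intercept of a Lineweaver–Burk plot equals 1/Vmax, so Vmax = 1/0.00714 = 140 μmol·min⁻¹.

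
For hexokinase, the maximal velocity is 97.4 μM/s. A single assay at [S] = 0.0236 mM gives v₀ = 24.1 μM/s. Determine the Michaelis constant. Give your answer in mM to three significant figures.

0.0718 mM

From v = Vmax[S]/(Km+[S]), Km = [S](Vmax − v)/v.
Km = 0.0236 × (97.4 − 24.1) / 24.1 = 1.730/24.1 = 0.0718 mM.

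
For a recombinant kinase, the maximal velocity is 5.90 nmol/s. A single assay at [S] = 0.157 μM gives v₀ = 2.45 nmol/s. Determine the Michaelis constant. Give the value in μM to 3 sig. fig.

0.221 μM

From v = Vmax[S]/(Km+[S]), Km = [S](Vmax − v)/v.
Km = 0.157 × (5.90 − 2.45) / 2.45 = 0.5417/2.45 = 0.221 μM.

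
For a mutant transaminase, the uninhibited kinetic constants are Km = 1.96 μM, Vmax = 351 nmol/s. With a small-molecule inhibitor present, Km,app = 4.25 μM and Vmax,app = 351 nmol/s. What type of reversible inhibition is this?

competitive

Km increases (1.96 → 4.25 μM) while Vmax is unchanged — the hallmark of competitive inhibition.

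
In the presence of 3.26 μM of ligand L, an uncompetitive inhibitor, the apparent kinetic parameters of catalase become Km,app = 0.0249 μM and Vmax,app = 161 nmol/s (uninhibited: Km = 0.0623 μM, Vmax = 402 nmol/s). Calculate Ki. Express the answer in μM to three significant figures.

Uncompetitive: Vmax,app = Vmax/α (and Km,app = Km/α) with α = 1 + [I]/Ki.
α = Vmax/Vmax,app = 402/161 = 2.497.
Since α = 1 + [I]/Ki, [I]/Ki = 2.497 − 1 = 1.497 and Ki = 3.26/1.497 = 2.18 μM.

2.18 μM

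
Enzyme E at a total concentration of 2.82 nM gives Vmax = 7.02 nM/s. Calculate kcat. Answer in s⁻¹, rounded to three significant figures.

kcat = Vmax/[E]total = 7.02 nM/s / 2.82 nM = 2.49 s⁻¹.

2.49 s⁻¹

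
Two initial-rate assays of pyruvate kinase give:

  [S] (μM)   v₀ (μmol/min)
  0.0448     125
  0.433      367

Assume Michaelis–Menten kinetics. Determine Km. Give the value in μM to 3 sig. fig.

In reciprocal form, 1/v = (Km/Vmax)·(1/[S]) + 1/Vmax. The two points give (1/[S], 1/v) = (22.32, 0.008000) and (2.309, 0.002725).
Slope = (0.008000 − 0.002725)/(22.32 − 2.309) = 0.0002636; intercept = 0.008000 − 0.0002636×22.32 = 0.002116.
Vmax = 1/intercept = 473 μmol/min; Km = slope × Vmax = 0.0002636 × 473 = 0.125 μM.

0.125 μM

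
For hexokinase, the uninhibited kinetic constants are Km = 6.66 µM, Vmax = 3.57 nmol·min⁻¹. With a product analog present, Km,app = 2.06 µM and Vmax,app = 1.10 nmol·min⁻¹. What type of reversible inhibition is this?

Both Km and Vmax decrease by the same factor (~3.24-fold) — characteristic of uncompetitive inhibition.

uncompetitive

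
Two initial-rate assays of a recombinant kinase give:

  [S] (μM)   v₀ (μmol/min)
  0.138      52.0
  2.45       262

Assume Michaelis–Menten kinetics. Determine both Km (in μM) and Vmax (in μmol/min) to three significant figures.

Km = 0.778 μM; Vmax = 345 μmol/min

From v = Vmax[S]/(Km+[S]), each point gives Vmax = v(Km+[S])/[S].
Equating: 52.0(Km+0.138)/0.138 = 262(Km+2.45)/2.45.
376.8·Km + 52.0 = 106.9·Km + 262, so (376.8 − 106.9)·Km = 262 − 52.0.
Km = 210.0/269.9 = 0.778 μM; then Vmax = 52.0(0.778+0.138)/0.138 = 345 μmol/min.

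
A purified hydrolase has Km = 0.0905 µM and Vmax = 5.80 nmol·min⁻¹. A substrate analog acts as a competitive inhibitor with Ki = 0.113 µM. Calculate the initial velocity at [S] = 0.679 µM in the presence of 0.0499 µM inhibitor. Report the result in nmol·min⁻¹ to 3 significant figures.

4.87 nmol·min⁻¹

With α = 1 + [I]/Ki = 1 + 0.0499/0.113 = 1.442, the competitive rate law is v = Vmax[S] / (αKm + [S]).
v = 5.80×0.679 / (1.442×0.0905 + 0.679) = 3.938/0.8095 = 4.87 nmol·min⁻¹.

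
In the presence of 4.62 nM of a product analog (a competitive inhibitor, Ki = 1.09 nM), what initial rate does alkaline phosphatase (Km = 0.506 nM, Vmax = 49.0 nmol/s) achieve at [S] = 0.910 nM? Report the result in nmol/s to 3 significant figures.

12.5 nmol/s

With α = 1 + [I]/Ki = 1 + 4.62/1.09 = 5.239, the competitive rate law is v = Vmax[S] / (αKm + [S]).
v = 49.0×0.910 / (5.239×0.506 + 0.910) = 44.59/3.561 = 12.5 nmol/s.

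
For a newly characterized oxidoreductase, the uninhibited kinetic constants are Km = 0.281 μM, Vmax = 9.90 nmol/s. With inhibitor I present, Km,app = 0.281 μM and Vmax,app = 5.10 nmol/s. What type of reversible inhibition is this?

noncompetitive

Vmax decreases (9.90 → 5.10 nmol/s) while Km is unchanged — pure noncompetitive inhibition.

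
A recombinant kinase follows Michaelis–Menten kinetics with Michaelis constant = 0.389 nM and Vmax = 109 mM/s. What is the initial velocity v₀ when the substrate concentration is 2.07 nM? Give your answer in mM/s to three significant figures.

v = Vmax·[S]/(Km + [S]) = 109 × 2.07 / (0.389 + 2.07)
  = 225.6 / 2.459 = 91.8 mM/s.

91.8 mM/s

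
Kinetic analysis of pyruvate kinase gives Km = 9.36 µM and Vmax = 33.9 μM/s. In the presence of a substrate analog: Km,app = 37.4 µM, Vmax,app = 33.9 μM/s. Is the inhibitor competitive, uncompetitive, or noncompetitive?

competitive

Km increases (9.36 → 37.4 µM) while Vmax is unchanged — the hallmark of competitive inhibition.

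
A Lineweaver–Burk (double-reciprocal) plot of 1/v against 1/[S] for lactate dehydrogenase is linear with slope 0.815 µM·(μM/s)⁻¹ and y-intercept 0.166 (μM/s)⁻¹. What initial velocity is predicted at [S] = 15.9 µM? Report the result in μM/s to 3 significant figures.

4.60 μM/s

The y-intercept is 1/Vmax, so Vmax = 1/0.166 = 6.02 μM/s.
The slope is Km/Vmax, so Km = 0.815 × 6.02 = 4.91 µM.
Then v = 6.02 × 15.9/(4.91 + 15.9) = 4.60 μM/s.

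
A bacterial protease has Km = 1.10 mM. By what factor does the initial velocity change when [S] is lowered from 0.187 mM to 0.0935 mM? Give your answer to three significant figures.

The fractional saturations are [S]/(Km+[S]) = 0.187/1.287 = 0.1453 and 0.0935/1.194 = 0.07834.
v₂/v₁ is just their ratio: 0.07834/0.1453 = 0.539.

0.539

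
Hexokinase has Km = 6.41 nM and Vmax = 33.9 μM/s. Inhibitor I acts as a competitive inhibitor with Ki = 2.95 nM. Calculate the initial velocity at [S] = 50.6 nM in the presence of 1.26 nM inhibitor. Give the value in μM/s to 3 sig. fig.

α = 1 + [I]/Ki = 1 + 1.26/2.95 = 1.427.
For a competitive inhibitor, Vmax is unchanged and the apparent Km becomes α·Km: Km,app = 9.15 nM, Vmax,app = 33.9 μM/s.
v = Vmax,app·[S]/(Km,app + [S]) = 33.9 × 50.6/(9.15 + 50.6) = 28.7 μM/s.

28.7 μM/s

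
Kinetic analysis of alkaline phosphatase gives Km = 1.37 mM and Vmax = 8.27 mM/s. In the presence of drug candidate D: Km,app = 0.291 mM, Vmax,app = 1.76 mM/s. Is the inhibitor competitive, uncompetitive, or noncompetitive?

Both Km and Vmax decrease by the same factor (~4.71-fold) — characteristic of uncompetitive inhibition.

uncompetitive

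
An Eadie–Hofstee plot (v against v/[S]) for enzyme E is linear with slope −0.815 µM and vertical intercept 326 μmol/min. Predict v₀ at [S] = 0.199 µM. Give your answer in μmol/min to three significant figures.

In the Eadie–Hofstee form v = Vmax − Km·(v/[S]), the slope is −Km and the intercept is Vmax, so Km = 0.815 µM and Vmax = 326 μmol/min.
v = 326 × 0.199/(0.815 + 0.199) = 64.0 μmol/min.

64.0 μmol/min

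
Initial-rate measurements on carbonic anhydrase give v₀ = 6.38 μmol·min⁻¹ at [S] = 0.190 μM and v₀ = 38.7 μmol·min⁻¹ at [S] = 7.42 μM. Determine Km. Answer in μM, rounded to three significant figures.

From v = Vmax[S]/(Km+[S]), each point gives Vmax = v(Km+[S])/[S].
Equating: 6.38(Km+0.190)/0.190 = 38.7(Km+7.42)/7.42.
33.58·Km + 6.38 = 5.216·Km + 38.7, so (33.58 − 5.216)·Km = 38.7 − 6.38.
Km = 32.32/28.36 = 1.14 μM; then Vmax = 6.38(1.14+0.190)/0.190 = 44.6 μmol·min⁻¹.

1.14 μM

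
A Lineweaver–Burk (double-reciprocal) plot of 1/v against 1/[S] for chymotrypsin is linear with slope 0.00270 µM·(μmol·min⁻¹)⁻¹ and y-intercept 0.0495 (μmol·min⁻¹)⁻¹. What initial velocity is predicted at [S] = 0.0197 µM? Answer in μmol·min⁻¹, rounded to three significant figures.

5.36 μmol·min⁻¹

The y-intercept is 1/Vmax, so Vmax = 1/0.0495 = 20.2 μmol·min⁻¹.
The slope is Km/Vmax, so Km = 0.00270 × 20.2 = 0.0545 µM.
Then v = 20.2 × 0.0197/(0.0545 + 0.0197) = 5.36 μmol·min⁻¹.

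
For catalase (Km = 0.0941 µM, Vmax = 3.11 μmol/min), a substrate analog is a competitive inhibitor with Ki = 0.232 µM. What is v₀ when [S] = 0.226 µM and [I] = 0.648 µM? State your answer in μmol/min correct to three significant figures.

α = 1 + [I]/Ki = 1 + 0.648/0.232 = 3.793.
For a competitive inhibitor, Vmax is unchanged and the apparent Km becomes α·Km: Km,app = 0.357 µM, Vmax,app = 3.11 μmol/min.
v = Vmax,app·[S]/(Km,app + [S]) = 3.11 × 0.226/(0.357 + 0.226) = 1.21 μmol/min.

1.21 μmol/min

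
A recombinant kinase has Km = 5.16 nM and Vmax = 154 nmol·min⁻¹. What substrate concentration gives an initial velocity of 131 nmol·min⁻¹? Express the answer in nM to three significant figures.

The required fractional saturation is v/Vmax = 131/154 = 0.8506.
Then [S]/(Km+[S]) = 0.8506 ⇒ [S] = 5.16 × 0.8506/(1 − 0.8506) = 29.4 nM.

29.4 nM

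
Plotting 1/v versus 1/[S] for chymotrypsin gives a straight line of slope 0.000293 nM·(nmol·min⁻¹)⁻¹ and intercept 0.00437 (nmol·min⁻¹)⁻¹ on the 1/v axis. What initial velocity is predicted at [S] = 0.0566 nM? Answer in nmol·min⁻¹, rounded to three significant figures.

105 nmol·min⁻¹

The y-intercept is 1/Vmax, so Vmax = 1/0.00437 = 229 nmol·min⁻¹.
The slope is Km/Vmax, so Km = 0.000293 × 229 = 0.0670 nM.
Then v = 229 × 0.0566/(0.0670 + 0.0566) = 105 nmol·min⁻¹.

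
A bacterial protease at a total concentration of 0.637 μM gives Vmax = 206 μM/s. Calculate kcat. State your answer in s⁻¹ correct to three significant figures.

kcat = Vmax/[E]total = 206 μM/s / 0.637 μM = 323 s⁻¹.

323 s⁻¹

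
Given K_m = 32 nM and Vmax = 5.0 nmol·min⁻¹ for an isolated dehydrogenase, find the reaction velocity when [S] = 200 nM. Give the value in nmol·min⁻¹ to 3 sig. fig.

4.31 nmol·min⁻¹

v = Vmax·[S]/(Km + [S]) = 5.0 × 200 / (32 + 200)
  = 1000 / 232.0 = 4.31 nmol·min⁻¹.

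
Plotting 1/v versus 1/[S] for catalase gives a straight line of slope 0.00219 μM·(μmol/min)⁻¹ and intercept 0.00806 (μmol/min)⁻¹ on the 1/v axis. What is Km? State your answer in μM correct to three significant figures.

0.272 μM

y-intercept = 1/Vmax ⇒ Vmax = 124 μmol/min; slope = Km/Vmax ⇒ Km = slope × Vmax.
Km = 0.00219 × 124 = 0.272 μM.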